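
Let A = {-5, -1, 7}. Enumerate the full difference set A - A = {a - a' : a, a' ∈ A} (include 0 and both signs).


A - A = {a - a' : a, a' ∈ A}.
Compute a - a' for each ordered pair (a, a'):
a = -5: -5--5=0, -5--1=-4, -5-7=-12
a = -1: -1--5=4, -1--1=0, -1-7=-8
a = 7: 7--5=12, 7--1=8, 7-7=0
Collecting distinct values (and noting 0 appears from a-a):
A - A = {-12, -8, -4, 0, 4, 8, 12}
|A - A| = 7

A - A = {-12, -8, -4, 0, 4, 8, 12}


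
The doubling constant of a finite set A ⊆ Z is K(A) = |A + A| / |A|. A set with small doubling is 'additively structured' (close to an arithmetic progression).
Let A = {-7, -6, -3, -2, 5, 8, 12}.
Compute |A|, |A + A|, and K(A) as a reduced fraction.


|A| = 7.
Compute A + A by enumerating all 49 pairs.
A + A = {-14, -13, -12, -10, -9, -8, -6, -5, -4, -2, -1, 1, 2, 3, 5, 6, 9, 10, 13, 16, 17, 20, 24}, so |A + A| = 23.
K = |A + A| / |A| = 23/7 (already in lowest terms) ≈ 3.2857.
Reference: AP of size 7 gives K = 13/7 ≈ 1.8571; a fully generic set of size 7 gives K ≈ 4.0000.

|A| = 7, |A + A| = 23, K = 23/7.


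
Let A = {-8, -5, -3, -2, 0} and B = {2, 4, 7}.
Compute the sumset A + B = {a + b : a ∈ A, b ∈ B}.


A + B = {a + b : a ∈ A, b ∈ B}.
Enumerate all |A|·|B| = 5·3 = 15 pairs (a, b) and collect distinct sums.
a = -8: -8+2=-6, -8+4=-4, -8+7=-1
a = -5: -5+2=-3, -5+4=-1, -5+7=2
a = -3: -3+2=-1, -3+4=1, -3+7=4
a = -2: -2+2=0, -2+4=2, -2+7=5
a = 0: 0+2=2, 0+4=4, 0+7=7
Collecting distinct sums: A + B = {-6, -4, -3, -1, 0, 1, 2, 4, 5, 7}
|A + B| = 10

A + B = {-6, -4, -3, -1, 0, 1, 2, 4, 5, 7}


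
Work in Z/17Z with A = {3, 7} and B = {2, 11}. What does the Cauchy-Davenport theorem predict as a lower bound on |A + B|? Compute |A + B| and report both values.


Cauchy-Davenport: |A + B| ≥ min(p, |A| + |B| - 1) for A, B nonempty in Z/pZ.
|A| = 2, |B| = 2, p = 17.
CD lower bound = min(17, 2 + 2 - 1) = min(17, 3) = 3.
Compute A + B mod 17 directly:
a = 3: 3+2=5, 3+11=14
a = 7: 7+2=9, 7+11=1
A + B = {1, 5, 9, 14}, so |A + B| = 4.
Verify: 4 ≥ 3? Yes ✓.

CD lower bound = 3, actual |A + B| = 4.


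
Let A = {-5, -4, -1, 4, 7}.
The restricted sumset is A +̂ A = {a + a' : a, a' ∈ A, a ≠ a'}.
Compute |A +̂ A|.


Restricted sumset: A +̂ A = {a + a' : a ∈ A, a' ∈ A, a ≠ a'}.
Equivalently, take A + A and drop any sum 2a that is achievable ONLY as a + a for a ∈ A (i.e. sums representable only with equal summands).
Enumerate pairs (a, a') with a < a' (symmetric, so each unordered pair gives one sum; this covers all a ≠ a'):
  -5 + -4 = -9
  -5 + -1 = -6
  -5 + 4 = -1
  -5 + 7 = 2
  -4 + -1 = -5
  -4 + 4 = 0
  -4 + 7 = 3
  -1 + 4 = 3
  -1 + 7 = 6
  4 + 7 = 11
Collected distinct sums: {-9, -6, -5, -1, 0, 2, 3, 6, 11}
|A +̂ A| = 9
(Reference bound: |A +̂ A| ≥ 2|A| - 3 for |A| ≥ 2, with |A| = 5 giving ≥ 7.)

|A +̂ A| = 9


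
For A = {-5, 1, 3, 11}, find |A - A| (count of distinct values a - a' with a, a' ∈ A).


A - A = {a - a' : a, a' ∈ A}; |A| = 4.
Bounds: 2|A|-1 ≤ |A - A| ≤ |A|² - |A| + 1, i.e. 7 ≤ |A - A| ≤ 13.
Note: 0 ∈ A - A always (from a - a). The set is symmetric: if d ∈ A - A then -d ∈ A - A.
Enumerate nonzero differences d = a - a' with a > a' (then include -d):
Positive differences: {2, 6, 8, 10, 16}
Full difference set: {0} ∪ (positive diffs) ∪ (negative diffs).
|A - A| = 1 + 2·5 = 11 (matches direct enumeration: 11).

|A - A| = 11


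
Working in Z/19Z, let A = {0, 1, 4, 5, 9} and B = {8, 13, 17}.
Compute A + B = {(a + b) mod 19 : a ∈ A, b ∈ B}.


Work in Z/19Z: reduce every sum a + b modulo 19.
Enumerate all 15 pairs:
a = 0: 0+8=8, 0+13=13, 0+17=17
a = 1: 1+8=9, 1+13=14, 1+17=18
a = 4: 4+8=12, 4+13=17, 4+17=2
a = 5: 5+8=13, 5+13=18, 5+17=3
a = 9: 9+8=17, 9+13=3, 9+17=7
Distinct residues collected: {2, 3, 7, 8, 9, 12, 13, 14, 17, 18}
|A + B| = 10 (out of 19 total residues).

A + B = {2, 3, 7, 8, 9, 12, 13, 14, 17, 18}


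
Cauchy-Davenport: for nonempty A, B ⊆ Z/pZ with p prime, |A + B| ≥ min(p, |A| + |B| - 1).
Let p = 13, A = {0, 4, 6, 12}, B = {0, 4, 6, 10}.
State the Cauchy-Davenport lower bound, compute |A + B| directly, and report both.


Cauchy-Davenport: |A + B| ≥ min(p, |A| + |B| - 1) for A, B nonempty in Z/pZ.
|A| = 4, |B| = 4, p = 13.
CD lower bound = min(13, 4 + 4 - 1) = min(13, 7) = 7.
Compute A + B mod 13 directly:
a = 0: 0+0=0, 0+4=4, 0+6=6, 0+10=10
a = 4: 4+0=4, 4+4=8, 4+6=10, 4+10=1
a = 6: 6+0=6, 6+4=10, 6+6=12, 6+10=3
a = 12: 12+0=12, 12+4=3, 12+6=5, 12+10=9
A + B = {0, 1, 3, 4, 5, 6, 8, 9, 10, 12}, so |A + B| = 10.
Verify: 10 ≥ 7? Yes ✓.

CD lower bound = 7, actual |A + B| = 10.


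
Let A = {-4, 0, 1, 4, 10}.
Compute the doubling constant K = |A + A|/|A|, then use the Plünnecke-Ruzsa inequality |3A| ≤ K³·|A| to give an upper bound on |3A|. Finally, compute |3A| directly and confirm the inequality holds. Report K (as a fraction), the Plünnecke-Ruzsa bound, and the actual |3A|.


|A| = 5.
Step 1: Compute A + A by enumerating all 25 pairs.
A + A = {-8, -4, -3, 0, 1, 2, 4, 5, 6, 8, 10, 11, 14, 20}, so |A + A| = 14.
Step 2: Doubling constant K = |A + A|/|A| = 14/5 = 14/5 ≈ 2.8000.
Step 3: Plünnecke-Ruzsa gives |3A| ≤ K³·|A| = (2.8000)³ · 5 ≈ 109.7600.
Step 4: Compute 3A = A + A + A directly by enumerating all triples (a,b,c) ∈ A³; |3A| = 27.
Step 5: Check 27 ≤ 109.7600? Yes ✓.

K = 14/5, Plünnecke-Ruzsa bound K³|A| ≈ 109.7600, |3A| = 27, inequality holds.


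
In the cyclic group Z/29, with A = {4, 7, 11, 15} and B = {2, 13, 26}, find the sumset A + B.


Work in Z/29Z: reduce every sum a + b modulo 29.
Enumerate all 12 pairs:
a = 4: 4+2=6, 4+13=17, 4+26=1
a = 7: 7+2=9, 7+13=20, 7+26=4
a = 11: 11+2=13, 11+13=24, 11+26=8
a = 15: 15+2=17, 15+13=28, 15+26=12
Distinct residues collected: {1, 4, 6, 8, 9, 12, 13, 17, 20, 24, 28}
|A + B| = 11 (out of 29 total residues).

A + B = {1, 4, 6, 8, 9, 12, 13, 17, 20, 24, 28}


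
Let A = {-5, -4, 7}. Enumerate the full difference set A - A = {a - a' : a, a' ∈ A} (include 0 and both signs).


A - A = {a - a' : a, a' ∈ A}.
Compute a - a' for each ordered pair (a, a'):
a = -5: -5--5=0, -5--4=-1, -5-7=-12
a = -4: -4--5=1, -4--4=0, -4-7=-11
a = 7: 7--5=12, 7--4=11, 7-7=0
Collecting distinct values (and noting 0 appears from a-a):
A - A = {-12, -11, -1, 0, 1, 11, 12}
|A - A| = 7

A - A = {-12, -11, -1, 0, 1, 11, 12}


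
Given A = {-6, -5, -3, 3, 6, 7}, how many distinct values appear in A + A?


A + A = {a + a' : a, a' ∈ A}; |A| = 6.
General bounds: 2|A| - 1 ≤ |A + A| ≤ |A|(|A|+1)/2, i.e. 11 ≤ |A + A| ≤ 21.
Lower bound 2|A|-1 is attained iff A is an arithmetic progression.
Enumerate sums a + a' for a ≤ a' (symmetric, so this suffices):
a = -6: -6+-6=-12, -6+-5=-11, -6+-3=-9, -6+3=-3, -6+6=0, -6+7=1
a = -5: -5+-5=-10, -5+-3=-8, -5+3=-2, -5+6=1, -5+7=2
a = -3: -3+-3=-6, -3+3=0, -3+6=3, -3+7=4
a = 3: 3+3=6, 3+6=9, 3+7=10
a = 6: 6+6=12, 6+7=13
a = 7: 7+7=14
Distinct sums: {-12, -11, -10, -9, -8, -6, -3, -2, 0, 1, 2, 3, 4, 6, 9, 10, 12, 13, 14}
|A + A| = 19

|A + A| = 19


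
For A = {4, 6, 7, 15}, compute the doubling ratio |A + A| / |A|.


|A| = 4.
Compute A + A by enumerating all 16 pairs.
A + A = {8, 10, 11, 12, 13, 14, 19, 21, 22, 30}, so |A + A| = 10.
K = |A + A| / |A| = 10/4 = 5/2 ≈ 2.5000.
Reference: AP of size 4 gives K = 7/4 ≈ 1.7500; a fully generic set of size 4 gives K ≈ 2.5000.

|A| = 4, |A + A| = 10, K = 10/4 = 5/2.


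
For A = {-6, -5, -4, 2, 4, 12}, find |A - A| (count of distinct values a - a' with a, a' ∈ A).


A - A = {a - a' : a, a' ∈ A}; |A| = 6.
Bounds: 2|A|-1 ≤ |A - A| ≤ |A|² - |A| + 1, i.e. 11 ≤ |A - A| ≤ 31.
Note: 0 ∈ A - A always (from a - a). The set is symmetric: if d ∈ A - A then -d ∈ A - A.
Enumerate nonzero differences d = a - a' with a > a' (then include -d):
Positive differences: {1, 2, 6, 7, 8, 9, 10, 16, 17, 18}
Full difference set: {0} ∪ (positive diffs) ∪ (negative diffs).
|A - A| = 1 + 2·10 = 21 (matches direct enumeration: 21).

|A - A| = 21


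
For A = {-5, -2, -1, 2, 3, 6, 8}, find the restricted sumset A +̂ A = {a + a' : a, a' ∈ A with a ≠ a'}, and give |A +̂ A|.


Restricted sumset: A +̂ A = {a + a' : a ∈ A, a' ∈ A, a ≠ a'}.
Equivalently, take A + A and drop any sum 2a that is achievable ONLY as a + a for a ∈ A (i.e. sums representable only with equal summands).
Enumerate pairs (a, a') with a < a' (symmetric, so each unordered pair gives one sum; this covers all a ≠ a'):
  -5 + -2 = -7
  -5 + -1 = -6
  -5 + 2 = -3
  -5 + 3 = -2
  -5 + 6 = 1
  -5 + 8 = 3
  -2 + -1 = -3
  -2 + 2 = 0
  -2 + 3 = 1
  -2 + 6 = 4
  -2 + 8 = 6
  -1 + 2 = 1
  -1 + 3 = 2
  -1 + 6 = 5
  -1 + 8 = 7
  2 + 3 = 5
  2 + 6 = 8
  2 + 8 = 10
  3 + 6 = 9
  3 + 8 = 11
  6 + 8 = 14
Collected distinct sums: {-7, -6, -3, -2, 0, 1, 2, 3, 4, 5, 6, 7, 8, 9, 10, 11, 14}
|A +̂ A| = 17
(Reference bound: |A +̂ A| ≥ 2|A| - 3 for |A| ≥ 2, with |A| = 7 giving ≥ 11.)

|A +̂ A| = 17


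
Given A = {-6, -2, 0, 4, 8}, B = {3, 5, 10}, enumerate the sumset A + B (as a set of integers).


A + B = {a + b : a ∈ A, b ∈ B}.
Enumerate all |A|·|B| = 5·3 = 15 pairs (a, b) and collect distinct sums.
a = -6: -6+3=-3, -6+5=-1, -6+10=4
a = -2: -2+3=1, -2+5=3, -2+10=8
a = 0: 0+3=3, 0+5=5, 0+10=10
a = 4: 4+3=7, 4+5=9, 4+10=14
a = 8: 8+3=11, 8+5=13, 8+10=18
Collecting distinct sums: A + B = {-3, -1, 1, 3, 4, 5, 7, 8, 9, 10, 11, 13, 14, 18}
|A + B| = 14

A + B = {-3, -1, 1, 3, 4, 5, 7, 8, 9, 10, 11, 13, 14, 18}


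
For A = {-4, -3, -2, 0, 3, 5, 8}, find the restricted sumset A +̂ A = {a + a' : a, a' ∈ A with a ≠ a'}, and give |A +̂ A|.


Restricted sumset: A +̂ A = {a + a' : a ∈ A, a' ∈ A, a ≠ a'}.
Equivalently, take A + A and drop any sum 2a that is achievable ONLY as a + a for a ∈ A (i.e. sums representable only with equal summands).
Enumerate pairs (a, a') with a < a' (symmetric, so each unordered pair gives one sum; this covers all a ≠ a'):
  -4 + -3 = -7
  -4 + -2 = -6
  -4 + 0 = -4
  -4 + 3 = -1
  -4 + 5 = 1
  -4 + 8 = 4
  -3 + -2 = -5
  -3 + 0 = -3
  -3 + 3 = 0
  -3 + 5 = 2
  -3 + 8 = 5
  -2 + 0 = -2
  -2 + 3 = 1
  -2 + 5 = 3
  -2 + 8 = 6
  0 + 3 = 3
  0 + 5 = 5
  0 + 8 = 8
  3 + 5 = 8
  3 + 8 = 11
  5 + 8 = 13
Collected distinct sums: {-7, -6, -5, -4, -3, -2, -1, 0, 1, 2, 3, 4, 5, 6, 8, 11, 13}
|A +̂ A| = 17
(Reference bound: |A +̂ A| ≥ 2|A| - 3 for |A| ≥ 2, with |A| = 7 giving ≥ 11.)

|A +̂ A| = 17


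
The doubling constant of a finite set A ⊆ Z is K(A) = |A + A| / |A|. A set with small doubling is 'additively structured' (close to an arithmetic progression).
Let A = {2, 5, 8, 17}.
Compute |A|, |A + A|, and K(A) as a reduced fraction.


|A| = 4.
Compute A + A by enumerating all 16 pairs.
A + A = {4, 7, 10, 13, 16, 19, 22, 25, 34}, so |A + A| = 9.
K = |A + A| / |A| = 9/4 (already in lowest terms) ≈ 2.2500.
Reference: AP of size 4 gives K = 7/4 ≈ 1.7500; a fully generic set of size 4 gives K ≈ 2.5000.

|A| = 4, |A + A| = 9, K = 9/4.


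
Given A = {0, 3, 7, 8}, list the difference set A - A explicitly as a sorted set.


A - A = {a - a' : a, a' ∈ A}.
Compute a - a' for each ordered pair (a, a'):
a = 0: 0-0=0, 0-3=-3, 0-7=-7, 0-8=-8
a = 3: 3-0=3, 3-3=0, 3-7=-4, 3-8=-5
a = 7: 7-0=7, 7-3=4, 7-7=0, 7-8=-1
a = 8: 8-0=8, 8-3=5, 8-7=1, 8-8=0
Collecting distinct values (and noting 0 appears from a-a):
A - A = {-8, -7, -5, -4, -3, -1, 0, 1, 3, 4, 5, 7, 8}
|A - A| = 13

A - A = {-8, -7, -5, -4, -3, -1, 0, 1, 3, 4, 5, 7, 8}


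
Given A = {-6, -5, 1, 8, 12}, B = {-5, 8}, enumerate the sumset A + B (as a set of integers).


A + B = {a + b : a ∈ A, b ∈ B}.
Enumerate all |A|·|B| = 5·2 = 10 pairs (a, b) and collect distinct sums.
a = -6: -6+-5=-11, -6+8=2
a = -5: -5+-5=-10, -5+8=3
a = 1: 1+-5=-4, 1+8=9
a = 8: 8+-5=3, 8+8=16
a = 12: 12+-5=7, 12+8=20
Collecting distinct sums: A + B = {-11, -10, -4, 2, 3, 7, 9, 16, 20}
|A + B| = 9

A + B = {-11, -10, -4, 2, 3, 7, 9, 16, 20}


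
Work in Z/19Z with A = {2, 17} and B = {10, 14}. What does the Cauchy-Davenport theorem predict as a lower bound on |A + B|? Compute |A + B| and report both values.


Cauchy-Davenport: |A + B| ≥ min(p, |A| + |B| - 1) for A, B nonempty in Z/pZ.
|A| = 2, |B| = 2, p = 19.
CD lower bound = min(19, 2 + 2 - 1) = min(19, 3) = 3.
Compute A + B mod 19 directly:
a = 2: 2+10=12, 2+14=16
a = 17: 17+10=8, 17+14=12
A + B = {8, 12, 16}, so |A + B| = 3.
Verify: 3 ≥ 3? Yes ✓.

CD lower bound = 3, actual |A + B| = 3.


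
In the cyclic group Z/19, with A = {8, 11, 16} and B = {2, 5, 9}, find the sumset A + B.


Work in Z/19Z: reduce every sum a + b modulo 19.
Enumerate all 9 pairs:
a = 8: 8+2=10, 8+5=13, 8+9=17
a = 11: 11+2=13, 11+5=16, 11+9=1
a = 16: 16+2=18, 16+5=2, 16+9=6
Distinct residues collected: {1, 2, 6, 10, 13, 16, 17, 18}
|A + B| = 8 (out of 19 total residues).

A + B = {1, 2, 6, 10, 13, 16, 17, 18}


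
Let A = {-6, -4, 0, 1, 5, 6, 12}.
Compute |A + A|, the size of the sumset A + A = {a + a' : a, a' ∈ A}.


A + A = {a + a' : a, a' ∈ A}; |A| = 7.
General bounds: 2|A| - 1 ≤ |A + A| ≤ |A|(|A|+1)/2, i.e. 13 ≤ |A + A| ≤ 28.
Lower bound 2|A|-1 is attained iff A is an arithmetic progression.
Enumerate sums a + a' for a ≤ a' (symmetric, so this suffices):
a = -6: -6+-6=-12, -6+-4=-10, -6+0=-6, -6+1=-5, -6+5=-1, -6+6=0, -6+12=6
a = -4: -4+-4=-8, -4+0=-4, -4+1=-3, -4+5=1, -4+6=2, -4+12=8
a = 0: 0+0=0, 0+1=1, 0+5=5, 0+6=6, 0+12=12
a = 1: 1+1=2, 1+5=6, 1+6=7, 1+12=13
a = 5: 5+5=10, 5+6=11, 5+12=17
a = 6: 6+6=12, 6+12=18
a = 12: 12+12=24
Distinct sums: {-12, -10, -8, -6, -5, -4, -3, -1, 0, 1, 2, 5, 6, 7, 8, 10, 11, 12, 13, 17, 18, 24}
|A + A| = 22

|A + A| = 22


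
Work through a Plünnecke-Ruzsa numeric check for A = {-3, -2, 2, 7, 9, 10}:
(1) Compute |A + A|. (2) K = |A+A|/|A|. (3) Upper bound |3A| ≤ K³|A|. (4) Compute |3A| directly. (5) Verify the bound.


|A| = 6.
Step 1: Compute A + A by enumerating all 36 pairs.
A + A = {-6, -5, -4, -1, 0, 4, 5, 6, 7, 8, 9, 11, 12, 14, 16, 17, 18, 19, 20}, so |A + A| = 19.
Step 2: Doubling constant K = |A + A|/|A| = 19/6 = 19/6 ≈ 3.1667.
Step 3: Plünnecke-Ruzsa gives |3A| ≤ K³·|A| = (3.1667)³ · 6 ≈ 190.5278.
Step 4: Compute 3A = A + A + A directly by enumerating all triples (a,b,c) ∈ A³; |3A| = 37.
Step 5: Check 37 ≤ 190.5278? Yes ✓.

K = 19/6, Plünnecke-Ruzsa bound K³|A| ≈ 190.5278, |3A| = 37, inequality holds.


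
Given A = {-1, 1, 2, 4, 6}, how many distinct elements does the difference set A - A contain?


A - A = {a - a' : a, a' ∈ A}; |A| = 5.
Bounds: 2|A|-1 ≤ |A - A| ≤ |A|² - |A| + 1, i.e. 9 ≤ |A - A| ≤ 21.
Note: 0 ∈ A - A always (from a - a). The set is symmetric: if d ∈ A - A then -d ∈ A - A.
Enumerate nonzero differences d = a - a' with a > a' (then include -d):
Positive differences: {1, 2, 3, 4, 5, 7}
Full difference set: {0} ∪ (positive diffs) ∪ (negative diffs).
|A - A| = 1 + 2·6 = 13 (matches direct enumeration: 13).

|A - A| = 13


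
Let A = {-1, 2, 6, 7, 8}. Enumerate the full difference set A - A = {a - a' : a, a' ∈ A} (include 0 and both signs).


A - A = {a - a' : a, a' ∈ A}.
Compute a - a' for each ordered pair (a, a'):
a = -1: -1--1=0, -1-2=-3, -1-6=-7, -1-7=-8, -1-8=-9
a = 2: 2--1=3, 2-2=0, 2-6=-4, 2-7=-5, 2-8=-6
a = 6: 6--1=7, 6-2=4, 6-6=0, 6-7=-1, 6-8=-2
a = 7: 7--1=8, 7-2=5, 7-6=1, 7-7=0, 7-8=-1
a = 8: 8--1=9, 8-2=6, 8-6=2, 8-7=1, 8-8=0
Collecting distinct values (and noting 0 appears from a-a):
A - A = {-9, -8, -7, -6, -5, -4, -3, -2, -1, 0, 1, 2, 3, 4, 5, 6, 7, 8, 9}
|A - A| = 19

A - A = {-9, -8, -7, -6, -5, -4, -3, -2, -1, 0, 1, 2, 3, 4, 5, 6, 7, 8, 9}


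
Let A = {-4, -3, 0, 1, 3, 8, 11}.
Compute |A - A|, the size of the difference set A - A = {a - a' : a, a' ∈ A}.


A - A = {a - a' : a, a' ∈ A}; |A| = 7.
Bounds: 2|A|-1 ≤ |A - A| ≤ |A|² - |A| + 1, i.e. 13 ≤ |A - A| ≤ 43.
Note: 0 ∈ A - A always (from a - a). The set is symmetric: if d ∈ A - A then -d ∈ A - A.
Enumerate nonzero differences d = a - a' with a > a' (then include -d):
Positive differences: {1, 2, 3, 4, 5, 6, 7, 8, 10, 11, 12, 14, 15}
Full difference set: {0} ∪ (positive diffs) ∪ (negative diffs).
|A - A| = 1 + 2·13 = 27 (matches direct enumeration: 27).

|A - A| = 27


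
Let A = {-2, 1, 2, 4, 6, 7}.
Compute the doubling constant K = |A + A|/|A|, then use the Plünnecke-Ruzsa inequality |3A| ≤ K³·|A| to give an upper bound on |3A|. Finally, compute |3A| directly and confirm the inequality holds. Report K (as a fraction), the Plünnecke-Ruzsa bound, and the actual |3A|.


|A| = 6.
Step 1: Compute A + A by enumerating all 36 pairs.
A + A = {-4, -1, 0, 2, 3, 4, 5, 6, 7, 8, 9, 10, 11, 12, 13, 14}, so |A + A| = 16.
Step 2: Doubling constant K = |A + A|/|A| = 16/6 = 16/6 ≈ 2.6667.
Step 3: Plünnecke-Ruzsa gives |3A| ≤ K³·|A| = (2.6667)³ · 6 ≈ 113.7778.
Step 4: Compute 3A = A + A + A directly by enumerating all triples (a,b,c) ∈ A³; |3A| = 25.
Step 5: Check 25 ≤ 113.7778? Yes ✓.

K = 16/6, Plünnecke-Ruzsa bound K³|A| ≈ 113.7778, |3A| = 25, inequality holds.


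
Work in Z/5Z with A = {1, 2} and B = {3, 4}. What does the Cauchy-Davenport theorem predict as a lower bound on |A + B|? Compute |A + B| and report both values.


Cauchy-Davenport: |A + B| ≥ min(p, |A| + |B| - 1) for A, B nonempty in Z/pZ.
|A| = 2, |B| = 2, p = 5.
CD lower bound = min(5, 2 + 2 - 1) = min(5, 3) = 3.
Compute A + B mod 5 directly:
a = 1: 1+3=4, 1+4=0
a = 2: 2+3=0, 2+4=1
A + B = {0, 1, 4}, so |A + B| = 3.
Verify: 3 ≥ 3? Yes ✓.

CD lower bound = 3, actual |A + B| = 3.


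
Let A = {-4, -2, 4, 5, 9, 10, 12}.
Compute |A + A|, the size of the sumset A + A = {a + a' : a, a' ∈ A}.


A + A = {a + a' : a, a' ∈ A}; |A| = 7.
General bounds: 2|A| - 1 ≤ |A + A| ≤ |A|(|A|+1)/2, i.e. 13 ≤ |A + A| ≤ 28.
Lower bound 2|A|-1 is attained iff A is an arithmetic progression.
Enumerate sums a + a' for a ≤ a' (symmetric, so this suffices):
a = -4: -4+-4=-8, -4+-2=-6, -4+4=0, -4+5=1, -4+9=5, -4+10=6, -4+12=8
a = -2: -2+-2=-4, -2+4=2, -2+5=3, -2+9=7, -2+10=8, -2+12=10
a = 4: 4+4=8, 4+5=9, 4+9=13, 4+10=14, 4+12=16
a = 5: 5+5=10, 5+9=14, 5+10=15, 5+12=17
a = 9: 9+9=18, 9+10=19, 9+12=21
a = 10: 10+10=20, 10+12=22
a = 12: 12+12=24
Distinct sums: {-8, -6, -4, 0, 1, 2, 3, 5, 6, 7, 8, 9, 10, 13, 14, 15, 16, 17, 18, 19, 20, 21, 22, 24}
|A + A| = 24

|A + A| = 24


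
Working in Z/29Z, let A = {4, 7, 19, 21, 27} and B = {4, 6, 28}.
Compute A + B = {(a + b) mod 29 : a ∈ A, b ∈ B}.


Work in Z/29Z: reduce every sum a + b modulo 29.
Enumerate all 15 pairs:
a = 4: 4+4=8, 4+6=10, 4+28=3
a = 7: 7+4=11, 7+6=13, 7+28=6
a = 19: 19+4=23, 19+6=25, 19+28=18
a = 21: 21+4=25, 21+6=27, 21+28=20
a = 27: 27+4=2, 27+6=4, 27+28=26
Distinct residues collected: {2, 3, 4, 6, 8, 10, 11, 13, 18, 20, 23, 25, 26, 27}
|A + B| = 14 (out of 29 total residues).

A + B = {2, 3, 4, 6, 8, 10, 11, 13, 18, 20, 23, 25, 26, 27}


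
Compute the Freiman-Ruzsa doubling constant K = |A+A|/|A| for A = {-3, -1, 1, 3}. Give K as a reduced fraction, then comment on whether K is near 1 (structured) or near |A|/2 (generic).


|A| = 4.
Compute A + A by enumerating all 16 pairs.
A + A = {-6, -4, -2, 0, 2, 4, 6}, so |A + A| = 7.
K = |A + A| / |A| = 7/4 (already in lowest terms) ≈ 1.7500.
Reference: AP of size 4 gives K = 7/4 ≈ 1.7500; a fully generic set of size 4 gives K ≈ 2.5000.

|A| = 4, |A + A| = 7, K = 7/4.


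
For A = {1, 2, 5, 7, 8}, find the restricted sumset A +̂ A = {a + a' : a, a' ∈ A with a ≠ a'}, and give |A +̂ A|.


Restricted sumset: A +̂ A = {a + a' : a ∈ A, a' ∈ A, a ≠ a'}.
Equivalently, take A + A and drop any sum 2a that is achievable ONLY as a + a for a ∈ A (i.e. sums representable only with equal summands).
Enumerate pairs (a, a') with a < a' (symmetric, so each unordered pair gives one sum; this covers all a ≠ a'):
  1 + 2 = 3
  1 + 5 = 6
  1 + 7 = 8
  1 + 8 = 9
  2 + 5 = 7
  2 + 7 = 9
  2 + 8 = 10
  5 + 7 = 12
  5 + 8 = 13
  7 + 8 = 15
Collected distinct sums: {3, 6, 7, 8, 9, 10, 12, 13, 15}
|A +̂ A| = 9
(Reference bound: |A +̂ A| ≥ 2|A| - 3 for |A| ≥ 2, with |A| = 5 giving ≥ 7.)

|A +̂ A| = 9


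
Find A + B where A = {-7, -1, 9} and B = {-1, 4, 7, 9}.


A + B = {a + b : a ∈ A, b ∈ B}.
Enumerate all |A|·|B| = 3·4 = 12 pairs (a, b) and collect distinct sums.
a = -7: -7+-1=-8, -7+4=-3, -7+7=0, -7+9=2
a = -1: -1+-1=-2, -1+4=3, -1+7=6, -1+9=8
a = 9: 9+-1=8, 9+4=13, 9+7=16, 9+9=18
Collecting distinct sums: A + B = {-8, -3, -2, 0, 2, 3, 6, 8, 13, 16, 18}
|A + B| = 11

A + B = {-8, -3, -2, 0, 2, 3, 6, 8, 13, 16, 18}


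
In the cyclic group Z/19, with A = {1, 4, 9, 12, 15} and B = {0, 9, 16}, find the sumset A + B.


Work in Z/19Z: reduce every sum a + b modulo 19.
Enumerate all 15 pairs:
a = 1: 1+0=1, 1+9=10, 1+16=17
a = 4: 4+0=4, 4+9=13, 4+16=1
a = 9: 9+0=9, 9+9=18, 9+16=6
a = 12: 12+0=12, 12+9=2, 12+16=9
a = 15: 15+0=15, 15+9=5, 15+16=12
Distinct residues collected: {1, 2, 4, 5, 6, 9, 10, 12, 13, 15, 17, 18}
|A + B| = 12 (out of 19 total residues).

A + B = {1, 2, 4, 5, 6, 9, 10, 12, 13, 15, 17, 18}


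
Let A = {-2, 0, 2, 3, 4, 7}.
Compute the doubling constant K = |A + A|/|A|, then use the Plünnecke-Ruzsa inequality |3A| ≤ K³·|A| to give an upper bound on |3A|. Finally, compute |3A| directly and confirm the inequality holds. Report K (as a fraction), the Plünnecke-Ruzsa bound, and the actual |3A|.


|A| = 6.
Step 1: Compute A + A by enumerating all 36 pairs.
A + A = {-4, -2, 0, 1, 2, 3, 4, 5, 6, 7, 8, 9, 10, 11, 14}, so |A + A| = 15.
Step 2: Doubling constant K = |A + A|/|A| = 15/6 = 15/6 ≈ 2.5000.
Step 3: Plünnecke-Ruzsa gives |3A| ≤ K³·|A| = (2.5000)³ · 6 ≈ 93.7500.
Step 4: Compute 3A = A + A + A directly by enumerating all triples (a,b,c) ∈ A³; |3A| = 24.
Step 5: Check 24 ≤ 93.7500? Yes ✓.

K = 15/6, Plünnecke-Ruzsa bound K³|A| ≈ 93.7500, |3A| = 24, inequality holds.


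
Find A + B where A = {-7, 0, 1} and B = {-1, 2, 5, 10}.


A + B = {a + b : a ∈ A, b ∈ B}.
Enumerate all |A|·|B| = 3·4 = 12 pairs (a, b) and collect distinct sums.
a = -7: -7+-1=-8, -7+2=-5, -7+5=-2, -7+10=3
a = 0: 0+-1=-1, 0+2=2, 0+5=5, 0+10=10
a = 1: 1+-1=0, 1+2=3, 1+5=6, 1+10=11
Collecting distinct sums: A + B = {-8, -5, -2, -1, 0, 2, 3, 5, 6, 10, 11}
|A + B| = 11

A + B = {-8, -5, -2, -1, 0, 2, 3, 5, 6, 10, 11}


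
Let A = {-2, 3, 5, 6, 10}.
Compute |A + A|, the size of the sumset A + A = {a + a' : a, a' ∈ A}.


A + A = {a + a' : a, a' ∈ A}; |A| = 5.
General bounds: 2|A| - 1 ≤ |A + A| ≤ |A|(|A|+1)/2, i.e. 9 ≤ |A + A| ≤ 15.
Lower bound 2|A|-1 is attained iff A is an arithmetic progression.
Enumerate sums a + a' for a ≤ a' (symmetric, so this suffices):
a = -2: -2+-2=-4, -2+3=1, -2+5=3, -2+6=4, -2+10=8
a = 3: 3+3=6, 3+5=8, 3+6=9, 3+10=13
a = 5: 5+5=10, 5+6=11, 5+10=15
a = 6: 6+6=12, 6+10=16
a = 10: 10+10=20
Distinct sums: {-4, 1, 3, 4, 6, 8, 9, 10, 11, 12, 13, 15, 16, 20}
|A + A| = 14

|A + A| = 14


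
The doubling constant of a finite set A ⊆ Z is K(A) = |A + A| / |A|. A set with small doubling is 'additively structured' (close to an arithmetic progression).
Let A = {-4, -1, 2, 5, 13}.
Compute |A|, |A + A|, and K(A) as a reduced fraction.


|A| = 5.
Compute A + A by enumerating all 25 pairs.
A + A = {-8, -5, -2, 1, 4, 7, 9, 10, 12, 15, 18, 26}, so |A + A| = 12.
K = |A + A| / |A| = 12/5 (already in lowest terms) ≈ 2.4000.
Reference: AP of size 5 gives K = 9/5 ≈ 1.8000; a fully generic set of size 5 gives K ≈ 3.0000.

|A| = 5, |A + A| = 12, K = 12/5.


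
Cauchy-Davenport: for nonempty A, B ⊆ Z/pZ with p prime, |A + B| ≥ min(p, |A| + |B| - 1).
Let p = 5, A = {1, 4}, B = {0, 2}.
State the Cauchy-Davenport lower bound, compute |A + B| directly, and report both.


Cauchy-Davenport: |A + B| ≥ min(p, |A| + |B| - 1) for A, B nonempty in Z/pZ.
|A| = 2, |B| = 2, p = 5.
CD lower bound = min(5, 2 + 2 - 1) = min(5, 3) = 3.
Compute A + B mod 5 directly:
a = 1: 1+0=1, 1+2=3
a = 4: 4+0=4, 4+2=1
A + B = {1, 3, 4}, so |A + B| = 3.
Verify: 3 ≥ 3? Yes ✓.

CD lower bound = 3, actual |A + B| = 3.


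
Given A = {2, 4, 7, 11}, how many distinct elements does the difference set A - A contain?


A - A = {a - a' : a, a' ∈ A}; |A| = 4.
Bounds: 2|A|-1 ≤ |A - A| ≤ |A|² - |A| + 1, i.e. 7 ≤ |A - A| ≤ 13.
Note: 0 ∈ A - A always (from a - a). The set is symmetric: if d ∈ A - A then -d ∈ A - A.
Enumerate nonzero differences d = a - a' with a > a' (then include -d):
Positive differences: {2, 3, 4, 5, 7, 9}
Full difference set: {0} ∪ (positive diffs) ∪ (negative diffs).
|A - A| = 1 + 2·6 = 13 (matches direct enumeration: 13).

|A - A| = 13


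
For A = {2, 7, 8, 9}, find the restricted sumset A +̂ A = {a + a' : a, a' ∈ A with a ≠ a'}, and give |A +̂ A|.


Restricted sumset: A +̂ A = {a + a' : a ∈ A, a' ∈ A, a ≠ a'}.
Equivalently, take A + A and drop any sum 2a that is achievable ONLY as a + a for a ∈ A (i.e. sums representable only with equal summands).
Enumerate pairs (a, a') with a < a' (symmetric, so each unordered pair gives one sum; this covers all a ≠ a'):
  2 + 7 = 9
  2 + 8 = 10
  2 + 9 = 11
  7 + 8 = 15
  7 + 9 = 16
  8 + 9 = 17
Collected distinct sums: {9, 10, 11, 15, 16, 17}
|A +̂ A| = 6
(Reference bound: |A +̂ A| ≥ 2|A| - 3 for |A| ≥ 2, with |A| = 4 giving ≥ 5.)

|A +̂ A| = 6


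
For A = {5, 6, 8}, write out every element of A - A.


A - A = {a - a' : a, a' ∈ A}.
Compute a - a' for each ordered pair (a, a'):
a = 5: 5-5=0, 5-6=-1, 5-8=-3
a = 6: 6-5=1, 6-6=0, 6-8=-2
a = 8: 8-5=3, 8-6=2, 8-8=0
Collecting distinct values (and noting 0 appears from a-a):
A - A = {-3, -2, -1, 0, 1, 2, 3}
|A - A| = 7

A - A = {-3, -2, -1, 0, 1, 2, 3}


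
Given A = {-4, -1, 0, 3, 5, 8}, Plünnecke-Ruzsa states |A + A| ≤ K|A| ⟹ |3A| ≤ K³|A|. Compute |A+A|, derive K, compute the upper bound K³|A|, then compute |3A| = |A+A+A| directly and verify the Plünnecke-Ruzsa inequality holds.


|A| = 6.
Step 1: Compute A + A by enumerating all 36 pairs.
A + A = {-8, -5, -4, -2, -1, 0, 1, 2, 3, 4, 5, 6, 7, 8, 10, 11, 13, 16}, so |A + A| = 18.
Step 2: Doubling constant K = |A + A|/|A| = 18/6 = 18/6 ≈ 3.0000.
Step 3: Plünnecke-Ruzsa gives |3A| ≤ K³·|A| = (3.0000)³ · 6 ≈ 162.0000.
Step 4: Compute 3A = A + A + A directly by enumerating all triples (a,b,c) ∈ A³; |3A| = 30.
Step 5: Check 30 ≤ 162.0000? Yes ✓.

K = 18/6, Plünnecke-Ruzsa bound K³|A| ≈ 162.0000, |3A| = 30, inequality holds.


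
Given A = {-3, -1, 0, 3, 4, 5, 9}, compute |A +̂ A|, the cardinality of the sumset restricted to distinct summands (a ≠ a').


Restricted sumset: A +̂ A = {a + a' : a ∈ A, a' ∈ A, a ≠ a'}.
Equivalently, take A + A and drop any sum 2a that is achievable ONLY as a + a for a ∈ A (i.e. sums representable only with equal summands).
Enumerate pairs (a, a') with a < a' (symmetric, so each unordered pair gives one sum; this covers all a ≠ a'):
  -3 + -1 = -4
  -3 + 0 = -3
  -3 + 3 = 0
  -3 + 4 = 1
  -3 + 5 = 2
  -3 + 9 = 6
  -1 + 0 = -1
  -1 + 3 = 2
  -1 + 4 = 3
  -1 + 5 = 4
  -1 + 9 = 8
  0 + 3 = 3
  0 + 4 = 4
  0 + 5 = 5
  0 + 9 = 9
  3 + 4 = 7
  3 + 5 = 8
  3 + 9 = 12
  4 + 5 = 9
  4 + 9 = 13
  5 + 9 = 14
Collected distinct sums: {-4, -3, -1, 0, 1, 2, 3, 4, 5, 6, 7, 8, 9, 12, 13, 14}
|A +̂ A| = 16
(Reference bound: |A +̂ A| ≥ 2|A| - 3 for |A| ≥ 2, with |A| = 7 giving ≥ 11.)

|A +̂ A| = 16


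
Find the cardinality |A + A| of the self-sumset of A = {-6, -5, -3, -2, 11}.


A + A = {a + a' : a, a' ∈ A}; |A| = 5.
General bounds: 2|A| - 1 ≤ |A + A| ≤ |A|(|A|+1)/2, i.e. 9 ≤ |A + A| ≤ 15.
Lower bound 2|A|-1 is attained iff A is an arithmetic progression.
Enumerate sums a + a' for a ≤ a' (symmetric, so this suffices):
a = -6: -6+-6=-12, -6+-5=-11, -6+-3=-9, -6+-2=-8, -6+11=5
a = -5: -5+-5=-10, -5+-3=-8, -5+-2=-7, -5+11=6
a = -3: -3+-3=-6, -3+-2=-5, -3+11=8
a = -2: -2+-2=-4, -2+11=9
a = 11: 11+11=22
Distinct sums: {-12, -11, -10, -9, -8, -7, -6, -5, -4, 5, 6, 8, 9, 22}
|A + A| = 14

|A + A| = 14


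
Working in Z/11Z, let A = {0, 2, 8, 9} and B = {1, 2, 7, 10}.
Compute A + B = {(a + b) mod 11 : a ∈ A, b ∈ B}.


Work in Z/11Z: reduce every sum a + b modulo 11.
Enumerate all 16 pairs:
a = 0: 0+1=1, 0+2=2, 0+7=7, 0+10=10
a = 2: 2+1=3, 2+2=4, 2+7=9, 2+10=1
a = 8: 8+1=9, 8+2=10, 8+7=4, 8+10=7
a = 9: 9+1=10, 9+2=0, 9+7=5, 9+10=8
Distinct residues collected: {0, 1, 2, 3, 4, 5, 7, 8, 9, 10}
|A + B| = 10 (out of 11 total residues).

A + B = {0, 1, 2, 3, 4, 5, 7, 8, 9, 10}


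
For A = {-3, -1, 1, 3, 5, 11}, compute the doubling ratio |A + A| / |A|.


|A| = 6.
Compute A + A by enumerating all 36 pairs.
A + A = {-6, -4, -2, 0, 2, 4, 6, 8, 10, 12, 14, 16, 22}, so |A + A| = 13.
K = |A + A| / |A| = 13/6 (already in lowest terms) ≈ 2.1667.
Reference: AP of size 6 gives K = 11/6 ≈ 1.8333; a fully generic set of size 6 gives K ≈ 3.5000.

|A| = 6, |A + A| = 13, K = 13/6.


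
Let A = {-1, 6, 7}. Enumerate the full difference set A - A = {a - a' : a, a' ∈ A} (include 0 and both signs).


A - A = {a - a' : a, a' ∈ A}.
Compute a - a' for each ordered pair (a, a'):
a = -1: -1--1=0, -1-6=-7, -1-7=-8
a = 6: 6--1=7, 6-6=0, 6-7=-1
a = 7: 7--1=8, 7-6=1, 7-7=0
Collecting distinct values (and noting 0 appears from a-a):
A - A = {-8, -7, -1, 0, 1, 7, 8}
|A - A| = 7

A - A = {-8, -7, -1, 0, 1, 7, 8}


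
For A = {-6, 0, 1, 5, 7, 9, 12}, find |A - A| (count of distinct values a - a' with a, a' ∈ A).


A - A = {a - a' : a, a' ∈ A}; |A| = 7.
Bounds: 2|A|-1 ≤ |A - A| ≤ |A|² - |A| + 1, i.e. 13 ≤ |A - A| ≤ 43.
Note: 0 ∈ A - A always (from a - a). The set is symmetric: if d ∈ A - A then -d ∈ A - A.
Enumerate nonzero differences d = a - a' with a > a' (then include -d):
Positive differences: {1, 2, 3, 4, 5, 6, 7, 8, 9, 11, 12, 13, 15, 18}
Full difference set: {0} ∪ (positive diffs) ∪ (negative diffs).
|A - A| = 1 + 2·14 = 29 (matches direct enumeration: 29).

|A - A| = 29


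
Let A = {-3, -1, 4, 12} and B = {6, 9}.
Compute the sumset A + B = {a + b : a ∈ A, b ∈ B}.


A + B = {a + b : a ∈ A, b ∈ B}.
Enumerate all |A|·|B| = 4·2 = 8 pairs (a, b) and collect distinct sums.
a = -3: -3+6=3, -3+9=6
a = -1: -1+6=5, -1+9=8
a = 4: 4+6=10, 4+9=13
a = 12: 12+6=18, 12+9=21
Collecting distinct sums: A + B = {3, 5, 6, 8, 10, 13, 18, 21}
|A + B| = 8

A + B = {3, 5, 6, 8, 10, 13, 18, 21}


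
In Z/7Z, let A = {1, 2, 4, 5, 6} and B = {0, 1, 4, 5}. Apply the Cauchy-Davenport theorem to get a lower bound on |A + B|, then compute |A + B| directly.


Cauchy-Davenport: |A + B| ≥ min(p, |A| + |B| - 1) for A, B nonempty in Z/pZ.
|A| = 5, |B| = 4, p = 7.
CD lower bound = min(7, 5 + 4 - 1) = min(7, 8) = 7.
Compute A + B mod 7 directly:
a = 1: 1+0=1, 1+1=2, 1+4=5, 1+5=6
a = 2: 2+0=2, 2+1=3, 2+4=6, 2+5=0
a = 4: 4+0=4, 4+1=5, 4+4=1, 4+5=2
a = 5: 5+0=5, 5+1=6, 5+4=2, 5+5=3
a = 6: 6+0=6, 6+1=0, 6+4=3, 6+5=4
A + B = {0, 1, 2, 3, 4, 5, 6}, so |A + B| = 7.
Verify: 7 ≥ 7? Yes ✓.

CD lower bound = 7, actual |A + B| = 7.


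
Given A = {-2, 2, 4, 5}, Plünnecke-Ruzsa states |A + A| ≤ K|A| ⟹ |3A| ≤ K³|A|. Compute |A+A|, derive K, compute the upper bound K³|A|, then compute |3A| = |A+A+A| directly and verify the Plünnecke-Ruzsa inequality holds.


|A| = 4.
Step 1: Compute A + A by enumerating all 16 pairs.
A + A = {-4, 0, 2, 3, 4, 6, 7, 8, 9, 10}, so |A + A| = 10.
Step 2: Doubling constant K = |A + A|/|A| = 10/4 = 10/4 ≈ 2.5000.
Step 3: Plünnecke-Ruzsa gives |3A| ≤ K³·|A| = (2.5000)³ · 4 ≈ 62.5000.
Step 4: Compute 3A = A + A + A directly by enumerating all triples (a,b,c) ∈ A³; |3A| = 17.
Step 5: Check 17 ≤ 62.5000? Yes ✓.

K = 10/4, Plünnecke-Ruzsa bound K³|A| ≈ 62.5000, |3A| = 17, inequality holds.


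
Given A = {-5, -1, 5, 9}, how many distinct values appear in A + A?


A + A = {a + a' : a, a' ∈ A}; |A| = 4.
General bounds: 2|A| - 1 ≤ |A + A| ≤ |A|(|A|+1)/2, i.e. 7 ≤ |A + A| ≤ 10.
Lower bound 2|A|-1 is attained iff A is an arithmetic progression.
Enumerate sums a + a' for a ≤ a' (symmetric, so this suffices):
a = -5: -5+-5=-10, -5+-1=-6, -5+5=0, -5+9=4
a = -1: -1+-1=-2, -1+5=4, -1+9=8
a = 5: 5+5=10, 5+9=14
a = 9: 9+9=18
Distinct sums: {-10, -6, -2, 0, 4, 8, 10, 14, 18}
|A + A| = 9

|A + A| = 9


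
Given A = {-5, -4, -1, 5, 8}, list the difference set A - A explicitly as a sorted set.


A - A = {a - a' : a, a' ∈ A}.
Compute a - a' for each ordered pair (a, a'):
a = -5: -5--5=0, -5--4=-1, -5--1=-4, -5-5=-10, -5-8=-13
a = -4: -4--5=1, -4--4=0, -4--1=-3, -4-5=-9, -4-8=-12
a = -1: -1--5=4, -1--4=3, -1--1=0, -1-5=-6, -1-8=-9
a = 5: 5--5=10, 5--4=9, 5--1=6, 5-5=0, 5-8=-3
a = 8: 8--5=13, 8--4=12, 8--1=9, 8-5=3, 8-8=0
Collecting distinct values (and noting 0 appears from a-a):
A - A = {-13, -12, -10, -9, -6, -4, -3, -1, 0, 1, 3, 4, 6, 9, 10, 12, 13}
|A - A| = 17

A - A = {-13, -12, -10, -9, -6, -4, -3, -1, 0, 1, 3, 4, 6, 9, 10, 12, 13}


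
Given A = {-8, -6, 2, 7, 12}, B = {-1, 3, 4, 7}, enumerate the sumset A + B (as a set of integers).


A + B = {a + b : a ∈ A, b ∈ B}.
Enumerate all |A|·|B| = 5·4 = 20 pairs (a, b) and collect distinct sums.
a = -8: -8+-1=-9, -8+3=-5, -8+4=-4, -8+7=-1
a = -6: -6+-1=-7, -6+3=-3, -6+4=-2, -6+7=1
a = 2: 2+-1=1, 2+3=5, 2+4=6, 2+7=9
a = 7: 7+-1=6, 7+3=10, 7+4=11, 7+7=14
a = 12: 12+-1=11, 12+3=15, 12+4=16, 12+7=19
Collecting distinct sums: A + B = {-9, -7, -5, -4, -3, -2, -1, 1, 5, 6, 9, 10, 11, 14, 15, 16, 19}
|A + B| = 17

A + B = {-9, -7, -5, -4, -3, -2, -1, 1, 5, 6, 9, 10, 11, 14, 15, 16, 19}


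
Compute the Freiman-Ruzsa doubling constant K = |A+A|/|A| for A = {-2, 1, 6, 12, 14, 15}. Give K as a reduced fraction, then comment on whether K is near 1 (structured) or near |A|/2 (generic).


|A| = 6.
Compute A + A by enumerating all 36 pairs.
A + A = {-4, -1, 2, 4, 7, 10, 12, 13, 15, 16, 18, 20, 21, 24, 26, 27, 28, 29, 30}, so |A + A| = 19.
K = |A + A| / |A| = 19/6 (already in lowest terms) ≈ 3.1667.
Reference: AP of size 6 gives K = 11/6 ≈ 1.8333; a fully generic set of size 6 gives K ≈ 3.5000.

|A| = 6, |A + A| = 19, K = 19/6.


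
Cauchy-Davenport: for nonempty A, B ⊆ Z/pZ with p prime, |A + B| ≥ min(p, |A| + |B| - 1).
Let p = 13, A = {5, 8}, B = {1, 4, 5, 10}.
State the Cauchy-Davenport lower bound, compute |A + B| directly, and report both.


Cauchy-Davenport: |A + B| ≥ min(p, |A| + |B| - 1) for A, B nonempty in Z/pZ.
|A| = 2, |B| = 4, p = 13.
CD lower bound = min(13, 2 + 4 - 1) = min(13, 5) = 5.
Compute A + B mod 13 directly:
a = 5: 5+1=6, 5+4=9, 5+5=10, 5+10=2
a = 8: 8+1=9, 8+4=12, 8+5=0, 8+10=5
A + B = {0, 2, 5, 6, 9, 10, 12}, so |A + B| = 7.
Verify: 7 ≥ 5? Yes ✓.

CD lower bound = 5, actual |A + B| = 7.


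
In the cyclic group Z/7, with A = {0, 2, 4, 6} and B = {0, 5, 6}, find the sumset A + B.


Work in Z/7Z: reduce every sum a + b modulo 7.
Enumerate all 12 pairs:
a = 0: 0+0=0, 0+5=5, 0+6=6
a = 2: 2+0=2, 2+5=0, 2+6=1
a = 4: 4+0=4, 4+5=2, 4+6=3
a = 6: 6+0=6, 6+5=4, 6+6=5
Distinct residues collected: {0, 1, 2, 3, 4, 5, 6}
|A + B| = 7 (out of 7 total residues).

A + B = {0, 1, 2, 3, 4, 5, 6}


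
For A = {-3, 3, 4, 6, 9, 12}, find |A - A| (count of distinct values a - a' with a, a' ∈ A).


A - A = {a - a' : a, a' ∈ A}; |A| = 6.
Bounds: 2|A|-1 ≤ |A - A| ≤ |A|² - |A| + 1, i.e. 11 ≤ |A - A| ≤ 31.
Note: 0 ∈ A - A always (from a - a). The set is symmetric: if d ∈ A - A then -d ∈ A - A.
Enumerate nonzero differences d = a - a' with a > a' (then include -d):
Positive differences: {1, 2, 3, 5, 6, 7, 8, 9, 12, 15}
Full difference set: {0} ∪ (positive diffs) ∪ (negative diffs).
|A - A| = 1 + 2·10 = 21 (matches direct enumeration: 21).

|A - A| = 21


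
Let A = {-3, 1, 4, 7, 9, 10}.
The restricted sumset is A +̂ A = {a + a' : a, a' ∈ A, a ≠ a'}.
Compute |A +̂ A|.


Restricted sumset: A +̂ A = {a + a' : a ∈ A, a' ∈ A, a ≠ a'}.
Equivalently, take A + A and drop any sum 2a that is achievable ONLY as a + a for a ∈ A (i.e. sums representable only with equal summands).
Enumerate pairs (a, a') with a < a' (symmetric, so each unordered pair gives one sum; this covers all a ≠ a'):
  -3 + 1 = -2
  -3 + 4 = 1
  -3 + 7 = 4
  -3 + 9 = 6
  -3 + 10 = 7
  1 + 4 = 5
  1 + 7 = 8
  1 + 9 = 10
  1 + 10 = 11
  4 + 7 = 11
  4 + 9 = 13
  4 + 10 = 14
  7 + 9 = 16
  7 + 10 = 17
  9 + 10 = 19
Collected distinct sums: {-2, 1, 4, 5, 6, 7, 8, 10, 11, 13, 14, 16, 17, 19}
|A +̂ A| = 14
(Reference bound: |A +̂ A| ≥ 2|A| - 3 for |A| ≥ 2, with |A| = 6 giving ≥ 9.)

|A +̂ A| = 14


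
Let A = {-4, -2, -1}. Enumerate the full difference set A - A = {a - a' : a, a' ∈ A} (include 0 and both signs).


A - A = {a - a' : a, a' ∈ A}.
Compute a - a' for each ordered pair (a, a'):
a = -4: -4--4=0, -4--2=-2, -4--1=-3
a = -2: -2--4=2, -2--2=0, -2--1=-1
a = -1: -1--4=3, -1--2=1, -1--1=0
Collecting distinct values (and noting 0 appears from a-a):
A - A = {-3, -2, -1, 0, 1, 2, 3}
|A - A| = 7

A - A = {-3, -2, -1, 0, 1, 2, 3}


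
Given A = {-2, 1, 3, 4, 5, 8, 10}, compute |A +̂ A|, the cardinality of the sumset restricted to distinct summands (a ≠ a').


Restricted sumset: A +̂ A = {a + a' : a ∈ A, a' ∈ A, a ≠ a'}.
Equivalently, take A + A and drop any sum 2a that is achievable ONLY as a + a for a ∈ A (i.e. sums representable only with equal summands).
Enumerate pairs (a, a') with a < a' (symmetric, so each unordered pair gives one sum; this covers all a ≠ a'):
  -2 + 1 = -1
  -2 + 3 = 1
  -2 + 4 = 2
  -2 + 5 = 3
  -2 + 8 = 6
  -2 + 10 = 8
  1 + 3 = 4
  1 + 4 = 5
  1 + 5 = 6
  1 + 8 = 9
  1 + 10 = 11
  3 + 4 = 7
  3 + 5 = 8
  3 + 8 = 11
  3 + 10 = 13
  4 + 5 = 9
  4 + 8 = 12
  4 + 10 = 14
  5 + 8 = 13
  5 + 10 = 15
  8 + 10 = 18
Collected distinct sums: {-1, 1, 2, 3, 4, 5, 6, 7, 8, 9, 11, 12, 13, 14, 15, 18}
|A +̂ A| = 16
(Reference bound: |A +̂ A| ≥ 2|A| - 3 for |A| ≥ 2, with |A| = 7 giving ≥ 11.)

|A +̂ A| = 16


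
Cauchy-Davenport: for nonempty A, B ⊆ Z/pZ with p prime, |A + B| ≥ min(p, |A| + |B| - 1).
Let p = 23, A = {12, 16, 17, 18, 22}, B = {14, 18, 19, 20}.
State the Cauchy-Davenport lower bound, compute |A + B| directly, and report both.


Cauchy-Davenport: |A + B| ≥ min(p, |A| + |B| - 1) for A, B nonempty in Z/pZ.
|A| = 5, |B| = 4, p = 23.
CD lower bound = min(23, 5 + 4 - 1) = min(23, 8) = 8.
Compute A + B mod 23 directly:
a = 12: 12+14=3, 12+18=7, 12+19=8, 12+20=9
a = 16: 16+14=7, 16+18=11, 16+19=12, 16+20=13
a = 17: 17+14=8, 17+18=12, 17+19=13, 17+20=14
a = 18: 18+14=9, 18+18=13, 18+19=14, 18+20=15
a = 22: 22+14=13, 22+18=17, 22+19=18, 22+20=19
A + B = {3, 7, 8, 9, 11, 12, 13, 14, 15, 17, 18, 19}, so |A + B| = 12.
Verify: 12 ≥ 8? Yes ✓.

CD lower bound = 8, actual |A + B| = 12.


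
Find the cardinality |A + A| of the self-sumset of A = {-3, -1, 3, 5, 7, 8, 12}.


A + A = {a + a' : a, a' ∈ A}; |A| = 7.
General bounds: 2|A| - 1 ≤ |A + A| ≤ |A|(|A|+1)/2, i.e. 13 ≤ |A + A| ≤ 28.
Lower bound 2|A|-1 is attained iff A is an arithmetic progression.
Enumerate sums a + a' for a ≤ a' (symmetric, so this suffices):
a = -3: -3+-3=-6, -3+-1=-4, -3+3=0, -3+5=2, -3+7=4, -3+8=5, -3+12=9
a = -1: -1+-1=-2, -1+3=2, -1+5=4, -1+7=6, -1+8=7, -1+12=11
a = 3: 3+3=6, 3+5=8, 3+7=10, 3+8=11, 3+12=15
a = 5: 5+5=10, 5+7=12, 5+8=13, 5+12=17
a = 7: 7+7=14, 7+8=15, 7+12=19
a = 8: 8+8=16, 8+12=20
a = 12: 12+12=24
Distinct sums: {-6, -4, -2, 0, 2, 4, 5, 6, 7, 8, 9, 10, 11, 12, 13, 14, 15, 16, 17, 19, 20, 24}
|A + A| = 22

|A + A| = 22


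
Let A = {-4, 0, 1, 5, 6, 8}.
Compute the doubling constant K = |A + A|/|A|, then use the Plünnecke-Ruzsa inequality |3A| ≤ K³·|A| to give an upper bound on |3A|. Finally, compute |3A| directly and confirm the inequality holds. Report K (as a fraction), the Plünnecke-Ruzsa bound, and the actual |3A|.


|A| = 6.
Step 1: Compute A + A by enumerating all 36 pairs.
A + A = {-8, -4, -3, 0, 1, 2, 4, 5, 6, 7, 8, 9, 10, 11, 12, 13, 14, 16}, so |A + A| = 18.
Step 2: Doubling constant K = |A + A|/|A| = 18/6 = 18/6 ≈ 3.0000.
Step 3: Plünnecke-Ruzsa gives |3A| ≤ K³·|A| = (3.0000)³ · 6 ≈ 162.0000.
Step 4: Compute 3A = A + A + A directly by enumerating all triples (a,b,c) ∈ A³; |3A| = 30.
Step 5: Check 30 ≤ 162.0000? Yes ✓.

K = 18/6, Plünnecke-Ruzsa bound K³|A| ≈ 162.0000, |3A| = 30, inequality holds.


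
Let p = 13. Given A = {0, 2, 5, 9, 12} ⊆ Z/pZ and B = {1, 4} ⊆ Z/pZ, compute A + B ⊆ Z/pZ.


Work in Z/13Z: reduce every sum a + b modulo 13.
Enumerate all 10 pairs:
a = 0: 0+1=1, 0+4=4
a = 2: 2+1=3, 2+4=6
a = 5: 5+1=6, 5+4=9
a = 9: 9+1=10, 9+4=0
a = 12: 12+1=0, 12+4=3
Distinct residues collected: {0, 1, 3, 4, 6, 9, 10}
|A + B| = 7 (out of 13 total residues).

A + B = {0, 1, 3, 4, 6, 9, 10}
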